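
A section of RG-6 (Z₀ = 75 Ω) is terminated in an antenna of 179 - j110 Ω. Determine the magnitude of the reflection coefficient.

|Γ| ≈ 0.547

Γ = (Z_L − Z_0)/(Z_L + Z_0) = (104 − j110)/(254 − j110)
|Γ| = 151/277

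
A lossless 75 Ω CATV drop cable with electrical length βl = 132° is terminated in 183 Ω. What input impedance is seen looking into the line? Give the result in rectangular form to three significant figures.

Z_in ≈ 49 + j49.5 Ω

tan(βl) = tan(132°) = -1.11
Z_in = Z_0·(Z_L + jZ_0·tanβl)/(Z_0 + jZ_L·tanβl)
     = 75·(183 − j83.3)/(75 − j203)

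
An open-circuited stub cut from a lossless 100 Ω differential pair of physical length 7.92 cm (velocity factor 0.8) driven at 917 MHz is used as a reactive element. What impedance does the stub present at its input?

Z_in ≈ +j34.3 Ω

λ = v/f = 0.8·c / 917 MHz = 0.262 m
βl = 2π·l/λ = 2π × 0.303 = 109°
tan(βl) = -2.91
For an open-circuited stub, Z_in = −jZ_0·cot(βl) = −jZ_0/tan(βl)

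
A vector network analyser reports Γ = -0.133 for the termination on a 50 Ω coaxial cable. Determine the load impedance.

Z_L ≈ 38.3 Ω

Z_L = Z_0·(1 + Γ)/(1 − Γ) = 50·(0.867)/(1.13)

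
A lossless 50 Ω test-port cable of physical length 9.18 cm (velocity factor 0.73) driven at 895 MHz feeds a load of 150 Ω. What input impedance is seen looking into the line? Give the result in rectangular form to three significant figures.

Z_in ≈ 30 + j40.1 Ω

λ = v/f = 0.73·c / 895 MHz = 0.245 m
βl = 2π·l/λ = 2π × 0.375 = 135°
tan(βl) = tan(135°) = -0.998
Z_in = Z_0·(Z_L + jZ_0·tanβl)/(Z_0 + jZ_L·tanβl)
     = 50·(150 − j49.9)/(50 − j150)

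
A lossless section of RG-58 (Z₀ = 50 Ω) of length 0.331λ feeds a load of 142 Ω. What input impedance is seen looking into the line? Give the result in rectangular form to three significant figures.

Z_in ≈ 22.2 + j23.5 Ω

βl = 2π × 0.331 = 119°
tan(βl) = tan(119°) = -1.79
Z_in = Z_0·(Z_L + jZ_0·tanβl)/(Z_0 + jZ_L·tanβl)
     = 50·(142 − j89.6)/(50 − j254)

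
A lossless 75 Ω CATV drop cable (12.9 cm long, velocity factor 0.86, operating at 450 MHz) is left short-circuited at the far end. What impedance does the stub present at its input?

Z_in ≈ +j474 Ω

λ = v/f = 0.86·c / 450 MHz = 0.573 m
βl = 2π·l/λ = 2π × 0.225 = 81°
tan(βl) = 6.31
For a short-circuited stub, Z_in = jZ_0·tan(βl)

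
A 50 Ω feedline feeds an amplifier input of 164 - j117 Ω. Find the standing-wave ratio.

Γ = (Z_L − Z_0)/(Z_L + Z_0) = (114 − j117)/(214 − j117)
|Γ| = 163/244 = 0.67
VSWR = (1 + |Γ|)/(1 − |Γ|) = 1.67/0.33

VSWR ≈ 5.06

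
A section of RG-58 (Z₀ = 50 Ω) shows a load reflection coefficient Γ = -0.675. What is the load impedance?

Z_L = Z_0·(1 + Γ)/(1 − Γ) = 50·(0.325)/(1.68)

Z_L ≈ 9.7 Ω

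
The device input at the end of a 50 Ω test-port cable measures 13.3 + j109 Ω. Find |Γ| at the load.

|Γ| ≈ 0.912

Γ = (Z_L − Z_0)/(Z_L + Z_0) = (-36.7 + j109)/(63.3 + j109)
|Γ| = 115/126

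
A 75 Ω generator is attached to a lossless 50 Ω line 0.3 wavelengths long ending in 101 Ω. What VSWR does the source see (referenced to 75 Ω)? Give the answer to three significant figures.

VSWR ≈ 2.89

βl = 2π × 0.3 = 108°
tan(βl) = -3.08
Z_in = Z_0·(Z_L + jZ_0·tanβl)/(Z_0 + jZ_L·tanβl) = 26.7 + j12 Ω
Γ_s = (Z_in − Z_s)/(Z_in + Z_s) = (-48.3 + j12)/(102 + j12), |Γ_s| = 0.486
VSWR = (1 + |Γ_s|)/(1 − |Γ_s|)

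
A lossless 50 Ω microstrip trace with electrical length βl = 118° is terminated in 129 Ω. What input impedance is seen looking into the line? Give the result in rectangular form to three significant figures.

tan(βl) = tan(118°) = -1.88
Z_in = Z_0·(Z_L + jZ_0·tanβl)/(Z_0 + jZ_L·tanβl)
     = 50·(129 − j94)/(50 − j243)

Z_in ≈ 23.8 + j21.7 Ω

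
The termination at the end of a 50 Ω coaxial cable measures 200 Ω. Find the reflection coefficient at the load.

Γ = 0.6

Γ = (Z_L − Z_0)/(Z_L + Z_0) = (200 − 50)/(200 + 50) = 150/250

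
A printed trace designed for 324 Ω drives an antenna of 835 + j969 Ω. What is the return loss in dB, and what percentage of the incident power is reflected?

Γ = (511 + j969)/(1159 + j969), |Γ| = 0.725
RL = −20·log₁₀(0.725) = 2.79 dB
P_refl/P_inc = |Γ|² = 0.526

RL ≈ 2.79 dB; 52.6% of incident power reflected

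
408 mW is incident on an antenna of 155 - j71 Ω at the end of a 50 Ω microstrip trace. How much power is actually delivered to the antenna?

|Γ| = |(105 − j71)/(205 − j71)| = 0.584
|Γ|² = 0.341
P_refl = |Γ|²·P_inc = 139 mW, P_del = (1 − |Γ|²)·P_inc = 269 mW

P_delivered ≈ 269 mW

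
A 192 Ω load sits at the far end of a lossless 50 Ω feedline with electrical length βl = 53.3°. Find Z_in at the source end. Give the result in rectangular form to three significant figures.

tan(βl) = tan(53.3°) = 1.34
Z_in = Z_0·(Z_L + jZ_0·tanβl)/(Z_0 + jZ_L·tanβl)
     = 50·(192 + j67.1)/(50 + j258)

Z_in ≈ 19.5 − j33.5 Ω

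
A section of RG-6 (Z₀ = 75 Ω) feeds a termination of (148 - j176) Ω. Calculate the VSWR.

Γ = (Z_L − Z_0)/(Z_L + Z_0) = (73 − j176)/(223 − j176)
|Γ| = 191/284 = 0.671
VSWR = (1 + |Γ|)/(1 − |Γ|) = 1.67/0.329

VSWR ≈ 5.07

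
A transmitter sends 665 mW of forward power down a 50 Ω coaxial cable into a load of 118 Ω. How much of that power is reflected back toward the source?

P_reflected ≈ 109 mW

Γ = (118 − 50)/(118 + 50) = 0.405
|Γ|² = 0.164
P_refl = |Γ|²·P_inc = 109 mW, P_del = (1 − |Γ|²)·P_inc = 556 mW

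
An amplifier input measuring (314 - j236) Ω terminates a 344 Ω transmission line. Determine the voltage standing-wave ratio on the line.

Γ = (Z_L − Z_0)/(Z_L + Z_0) = (-30 − j236)/(658 − j236)
|Γ| = 238/699 = 0.34
VSWR = (1 + |Γ|)/(1 − |Γ|) = 1.34/0.66

VSWR ≈ 2.03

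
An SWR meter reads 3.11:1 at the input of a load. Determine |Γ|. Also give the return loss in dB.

|Γ| ≈ 0.513; return loss ≈ 5.79 dB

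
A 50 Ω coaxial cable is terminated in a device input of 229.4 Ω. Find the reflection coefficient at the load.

Γ = (Z_L − Z_0)/(Z_L + Z_0) = (229.4 − 50)/(229.4 + 50) = 179.4/279.4

Γ = 0.642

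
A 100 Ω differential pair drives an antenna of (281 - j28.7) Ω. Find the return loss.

Γ = (181 − j28.7)/(381 − j28.7), |Γ| = 0.48
RL = −20·log₁₀|Γ| = −20·log₁₀(0.48)

RL ≈ 6.38 dB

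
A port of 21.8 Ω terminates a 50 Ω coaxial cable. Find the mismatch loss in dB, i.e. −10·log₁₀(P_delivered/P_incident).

mismatch loss ≈ 0.728 dB

Γ = (21.8 − 50)/(21.8 + 50) = -0.393
|Γ|² = 0.154, so P_del/P_inc = 1 − |Γ|² = 0.846
ML = −10·log₁₀(1 − |Γ|²)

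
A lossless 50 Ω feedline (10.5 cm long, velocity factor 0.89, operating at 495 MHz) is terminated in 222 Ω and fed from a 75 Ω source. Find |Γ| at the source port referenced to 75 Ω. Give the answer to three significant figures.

λ = v/f = 0.89·c / 495 MHz = 0.539 m
βl = 2π·l/λ = 2π × 0.195 = 70.1°
tan(βl) = 2.76
Z_in = Z_0·(Z_L + jZ_0·tanβl)/(Z_0 + jZ_L·tanβl) = 12.7 − j17.1 Ω
Γ_s = (Z_in − Z_s)/(Z_in + Z_s) = (-62.3 − j17.1)/(87.7 − j17.1), |Γ_s| = 0.724

|Γ| ≈ 0.724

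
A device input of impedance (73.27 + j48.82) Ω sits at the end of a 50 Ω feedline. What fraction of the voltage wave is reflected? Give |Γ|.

Γ = (Z_L − Z_0)/(Z_L + Z_0) = (23.27 + j48.82)/(123.3 + j48.82)
|Γ| = 54.1/133

|Γ| ≈ 0.408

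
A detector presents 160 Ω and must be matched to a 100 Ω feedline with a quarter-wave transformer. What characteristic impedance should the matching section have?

Z_qwt = √(Z_0·R_L) = √(100 × 160) = √16000

Z_qwt ≈ 126 Ω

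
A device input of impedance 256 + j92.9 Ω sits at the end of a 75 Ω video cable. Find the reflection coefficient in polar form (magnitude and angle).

Γ = (Z_L − Z_0)/(Z_L + Z_0) = (181 + j92.9)/(331 + j92.9)
|Γ| = 203/344 = 0.592

Γ ≈ 0.592 ∠ 11.5°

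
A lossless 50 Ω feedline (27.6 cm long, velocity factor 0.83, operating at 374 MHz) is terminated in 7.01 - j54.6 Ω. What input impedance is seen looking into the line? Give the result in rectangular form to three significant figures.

λ = v/f = 0.83·c / 374 MHz = 0.666 m
βl = 2π·l/λ = 2π × 0.415 = 149°
tan(βl) = tan(149°) = -0.595
Z_in = Z_0·(Z_L + jZ_0·tanβl)/(Z_0 + jZ_L·tanβl)
     = 50·(7.01 − j84.4)/(17.5 − j4.17)

Z_in ≈ 73.3 − j224 Ω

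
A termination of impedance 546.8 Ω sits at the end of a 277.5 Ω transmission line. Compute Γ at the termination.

Γ = (Z_L − Z_0)/(Z_L + Z_0) = (546.8 − 277.5)/(546.8 + 277.5) = 269.3/824.3

Γ = 0.327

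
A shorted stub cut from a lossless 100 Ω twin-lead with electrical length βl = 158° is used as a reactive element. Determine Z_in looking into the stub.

tan(βl) = -0.404
For a shorted stub, Z_in = jZ_0·tan(βl)

Z_in ≈ −j40.4 Ω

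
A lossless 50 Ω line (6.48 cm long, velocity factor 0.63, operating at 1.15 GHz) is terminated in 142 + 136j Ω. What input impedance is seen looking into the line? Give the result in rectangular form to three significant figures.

Z_in ≈ 15.5 + j42 Ω

λ = v/f = 0.63·c / 1.15 GHz = 0.164 m
βl = 2π·l/λ = 2π × 0.394 = 142°
tan(βl) = tan(142°) = -0.783
Z_in = Z_0·(Z_L + jZ_0·tanβl)/(Z_0 + jZ_L·tanβl)
     = 50·(142 + j96.9)/(156 − j111)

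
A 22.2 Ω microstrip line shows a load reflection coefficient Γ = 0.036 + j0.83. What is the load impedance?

Z_L = Z_0·(1 + Γ)/(1 − Γ) = 22.2·(1.04 + j0.83)/(0.964 − j0.83)

Z_L ≈ 4.25 + j22.8 Ω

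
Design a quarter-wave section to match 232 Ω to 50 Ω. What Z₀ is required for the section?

Z_qwt = √(Z_0·R_L) = √(50 × 232) = √11600

Z_qwt ≈ 108 Ω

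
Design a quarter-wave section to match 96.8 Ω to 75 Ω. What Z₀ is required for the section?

Z_qwt ≈ 85.2 Ω

Z_qwt = √(Z_0·R_L) = √(75 × 96.8) = √7260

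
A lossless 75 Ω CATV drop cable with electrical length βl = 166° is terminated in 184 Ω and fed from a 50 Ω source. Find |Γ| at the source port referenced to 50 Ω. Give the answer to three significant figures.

tan(βl) = -0.249
Z_in = Z_0·(Z_L + jZ_0·tanβl)/(Z_0 + jZ_L·tanβl) = 142 + j68.3 Ω
Γ_s = (Z_in − Z_s)/(Z_in + Z_s) = (92.2 + j68.3)/(192 + j68.3), |Γ_s| = 0.563

|Γ| ≈ 0.563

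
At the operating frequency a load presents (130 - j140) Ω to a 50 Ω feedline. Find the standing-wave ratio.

VSWR ≈ 5.83

Γ = (Z_L − Z_0)/(Z_L + Z_0) = (80 − j140)/(180 − j140)
|Γ| = 161/228 = 0.707
VSWR = (1 + |Γ|)/(1 − |Γ|) = 1.71/0.293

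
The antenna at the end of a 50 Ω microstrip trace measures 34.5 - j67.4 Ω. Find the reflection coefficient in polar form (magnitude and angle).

Γ = (Z_L − Z_0)/(Z_L + Z_0) = (-15.5 − j67.4)/(84.5 − j67.4)
|Γ| = 69.2/108 = 0.64

Γ ≈ 0.64 ∠ -64.4°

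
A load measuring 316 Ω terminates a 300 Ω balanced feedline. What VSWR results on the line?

Γ = (316 − 300)/(316 + 300) = 0.026
VSWR = (1 + 0.026)/(1 − 0.026)

VSWR ≈ 1.05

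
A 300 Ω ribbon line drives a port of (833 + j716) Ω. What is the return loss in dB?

Γ = (533 + j716)/(1133 + j716), |Γ| = 0.666
RL = −20·log₁₀|Γ| = −20·log₁₀(0.666)

RL ≈ 3.53 dB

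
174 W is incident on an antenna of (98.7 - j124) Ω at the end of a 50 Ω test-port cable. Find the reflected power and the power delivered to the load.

P_reflected ≈ 82.4 W; P_delivered ≈ 91.6 W

|Γ| = |(48.7 − j124)/(148.7 − j124)| = 0.688
|Γ|² = 0.473
P_refl = |Γ|²·P_inc = 82.4 W, P_del = (1 − |Γ|²)·P_inc = 91.6 W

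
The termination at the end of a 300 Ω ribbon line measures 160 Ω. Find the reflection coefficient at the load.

Γ = -0.304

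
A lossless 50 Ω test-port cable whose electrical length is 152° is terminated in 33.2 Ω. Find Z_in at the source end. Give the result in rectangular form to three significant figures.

tan(βl) = tan(152°) = -0.532
Z_in = Z_0·(Z_L + jZ_0·tanβl)/(Z_0 + jZ_L·tanβl)
     = 50·(33.2 − j26.6)/(50 − j17.7)

Z_in ≈ 37.9 − j13.2 Ω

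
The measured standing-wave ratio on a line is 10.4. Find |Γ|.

|Γ| ≈ 0.825

|Γ| = (S − 1)/(S + 1) = (10.4 − 1)/(10.4 + 1) = 9.4/11.4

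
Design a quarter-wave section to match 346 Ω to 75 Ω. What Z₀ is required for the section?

Z_qwt ≈ 161 Ω

Z_qwt = √(Z_0·R_L) = √(75 × 346) = √25950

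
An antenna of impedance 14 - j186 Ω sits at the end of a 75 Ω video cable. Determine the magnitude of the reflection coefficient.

Γ = (Z_L − Z_0)/(Z_L + Z_0) = (-61 − j186)/(89 − j186)
|Γ| = 196/206

|Γ| ≈ 0.949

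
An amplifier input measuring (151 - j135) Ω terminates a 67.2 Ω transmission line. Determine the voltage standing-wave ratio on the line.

Γ = (Z_L − Z_0)/(Z_L + Z_0) = (83.8 − j135)/(218.2 − j135)
|Γ| = 159/257 = 0.619
VSWR = (1 + |Γ|)/(1 − |Γ|) = 1.62/0.381

VSWR ≈ 4.25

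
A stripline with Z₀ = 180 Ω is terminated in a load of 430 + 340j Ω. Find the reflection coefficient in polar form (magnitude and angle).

Γ = (Z_L − Z_0)/(Z_L + Z_0) = (250 + j340)/(610 + j340)
|Γ| = 422/698 = 0.604

Γ ≈ 0.604 ∠ 24.5°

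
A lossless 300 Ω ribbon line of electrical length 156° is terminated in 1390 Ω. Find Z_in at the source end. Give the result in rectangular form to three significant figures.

tan(βl) = tan(156°) = -0.445
Z_in = Z_0·(Z_L + jZ_0·tanβl)/(Z_0 + jZ_L·tanβl)
     = 300·(1390 − j134)/(300 − j619)

Z_in ≈ 317 + j520 Ω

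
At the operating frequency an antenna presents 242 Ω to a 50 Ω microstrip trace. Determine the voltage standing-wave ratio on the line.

VSWR ≈ 4.84

Γ = (242 − 50)/(242 + 50) = 0.658
VSWR = (1 + 0.658)/(1 − 0.658)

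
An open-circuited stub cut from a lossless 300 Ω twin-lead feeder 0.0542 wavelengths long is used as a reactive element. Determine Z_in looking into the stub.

βl = 2π × 0.0542 = 19.5°
tan(βl) = 0.354
For an open-circuited stub, Z_in = −jZ_0·cot(βl) = −jZ_0/tan(βl)

Z_in ≈ −j847 Ω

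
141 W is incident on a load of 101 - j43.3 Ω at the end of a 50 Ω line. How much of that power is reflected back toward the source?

|Γ| = |(51 − j43.3)/(151 − j43.3)| = 0.426
|Γ|² = 0.181
P_refl = |Γ|²·P_inc = 25.6 W, P_del = (1 − |Γ|²)·P_inc = 115 W

P_reflected ≈ 25.6 W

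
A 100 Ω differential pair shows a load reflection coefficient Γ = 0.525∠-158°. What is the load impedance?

Z_L ≈ 32.2 − j17.5 Ω

Z_L = Z_0·(1 + Γ)/(1 − Γ) = 100·(0.513 − j0.197)/(1.49 + j0.197)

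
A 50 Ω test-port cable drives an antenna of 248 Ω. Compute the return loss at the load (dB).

Γ = (248 − 50)/(248 + 50) = 0.664
RL = −20·log₁₀|Γ| = −20·log₁₀(0.664)

RL ≈ 3.55 dB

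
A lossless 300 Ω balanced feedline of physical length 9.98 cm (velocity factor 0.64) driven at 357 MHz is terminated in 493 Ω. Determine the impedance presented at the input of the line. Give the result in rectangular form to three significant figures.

Z_in ≈ 202 − j75.8 Ω

λ = v/f = 0.64·c / 357 MHz = 0.538 m
βl = 2π·l/λ = 2π × 0.186 = 66.8°
tan(βl) = tan(66.8°) = 2.33
Z_in = Z_0·(Z_L + jZ_0·tanβl)/(Z_0 + jZ_L·tanβl)
     = 300·(493 + j700)/(300 + j1150)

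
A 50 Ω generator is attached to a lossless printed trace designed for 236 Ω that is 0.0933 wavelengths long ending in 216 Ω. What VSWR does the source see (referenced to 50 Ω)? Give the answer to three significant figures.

βl = 2π × 0.0933 = 33.6°
tan(βl) = 0.664
Z_in = Z_0·(Z_L + jZ_0·tanβl)/(Z_0 + jZ_L·tanβl) = 227 + j18.6 Ω
Γ_s = (Z_in − Z_s)/(Z_in + Z_s) = (177 + j18.6)/(277 + j18.6), |Γ_s| = 0.641
VSWR = (1 + |Γ_s|)/(1 − |Γ_s|)

VSWR ≈ 4.58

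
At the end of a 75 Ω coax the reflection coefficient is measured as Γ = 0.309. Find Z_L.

Z_L ≈ 142 Ω

Z_L = Z_0·(1 + Γ)/(1 − Γ) = 75·(1.31)/(0.691)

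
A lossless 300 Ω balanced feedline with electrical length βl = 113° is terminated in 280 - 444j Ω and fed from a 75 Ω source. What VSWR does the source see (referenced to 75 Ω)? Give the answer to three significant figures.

tan(βl) = -2.36
Z_in = Z_0·(Z_L + jZ_0·tanβl)/(Z_0 + jZ_L·tanβl) = 166 + j316 Ω
Γ_s = (Z_in − Z_s)/(Z_in + Z_s) = (91.5 + j316)/(241 + j316), |Γ_s| = 0.827
VSWR = (1 + |Γ_s|)/(1 − |Γ_s|)

VSWR ≈ 10.6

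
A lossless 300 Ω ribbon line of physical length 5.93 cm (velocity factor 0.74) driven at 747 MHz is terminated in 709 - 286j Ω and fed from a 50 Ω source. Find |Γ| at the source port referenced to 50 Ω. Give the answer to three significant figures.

|Γ| ≈ 0.433

λ = v/f = 0.74·c / 747 MHz = 0.297 m
βl = 2π·l/λ = 2π × 0.2 = 71.8°
tan(βl) = 3.05
Z_in = Z_0·(Z_L + jZ_0·tanβl)/(Z_0 + jZ_L·tanβl) = 109 − j39.5 Ω
Γ_s = (Z_in − Z_s)/(Z_in + Z_s) = (58.7 − j39.5)/(159 − j39.5), |Γ_s| = 0.433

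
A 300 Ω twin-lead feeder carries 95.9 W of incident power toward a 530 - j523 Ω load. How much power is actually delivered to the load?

P_delivered ≈ 63.4 W

|Γ| = |(230 − j523)/(830 − j523)| = 0.582
|Γ|² = 0.339
P_refl = |Γ|²·P_inc = 32.5 W, P_del = (1 − |Γ|²)·P_inc = 63.4 W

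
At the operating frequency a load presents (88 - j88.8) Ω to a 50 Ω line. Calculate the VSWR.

VSWR ≈ 3.86

Γ = (Z_L − Z_0)/(Z_L + Z_0) = (38 − j88.8)/(138 − j88.8)
|Γ| = 96.6/164 = 0.589
VSWR = (1 + |Γ|)/(1 − |Γ|) = 1.59/0.411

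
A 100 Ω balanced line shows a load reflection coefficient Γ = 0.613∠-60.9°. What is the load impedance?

Z_L = Z_0·(1 + Γ)/(1 − Γ) = 100·(1.3 − j0.536)/(0.702 + j0.536)

Z_L ≈ 80.1 − j137 Ω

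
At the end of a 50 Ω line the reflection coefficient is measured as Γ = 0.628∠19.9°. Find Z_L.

Z_L ≈ 142 + j100 Ω

Z_L = Z_0·(1 + Γ)/(1 − Γ) = 50·(1.59 + j0.214)/(0.409 − j0.214)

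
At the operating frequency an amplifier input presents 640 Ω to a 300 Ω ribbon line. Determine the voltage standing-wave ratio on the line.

For a purely resistive load, VSWR = R_L/Z_0 or Z_0/R_L (whichever > 1) = 640/300

VSWR ≈ 2.13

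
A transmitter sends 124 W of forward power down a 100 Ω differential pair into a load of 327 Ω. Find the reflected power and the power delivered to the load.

P_reflected ≈ 35 W; P_delivered ≈ 89 W

Γ = (327 − 100)/(327 + 100) = 0.532
|Γ|² = 0.283
P_refl = |Γ|²·P_inc = 35 W, P_del = (1 − |Γ|²)·P_inc = 89 W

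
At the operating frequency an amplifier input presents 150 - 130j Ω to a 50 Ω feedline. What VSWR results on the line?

VSWR ≈ 5.4

Γ = (Z_L − Z_0)/(Z_L + Z_0) = (100 − j130)/(200 − j130)
|Γ| = 164/239 = 0.688
VSWR = (1 + |Γ|)/(1 − |Γ|) = 1.69/0.312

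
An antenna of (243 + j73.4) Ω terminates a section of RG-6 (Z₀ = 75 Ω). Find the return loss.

RL ≈ 5.01 dB

Γ = (168 + j73.4)/(318 + j73.4), |Γ| = 0.562
RL = −20·log₁₀|Γ| = −20·log₁₀(0.562)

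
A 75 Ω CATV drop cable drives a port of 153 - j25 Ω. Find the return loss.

RL ≈ 8.94 dB

Γ = (78 − j25)/(228 − j25), |Γ| = 0.357
RL = −20·log₁₀|Γ| = −20·log₁₀(0.357)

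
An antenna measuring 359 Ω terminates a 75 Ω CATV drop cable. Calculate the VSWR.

VSWR ≈ 4.79

For a purely resistive load, VSWR = R_L/Z_0 or Z_0/R_L (whichever > 1) = 359/75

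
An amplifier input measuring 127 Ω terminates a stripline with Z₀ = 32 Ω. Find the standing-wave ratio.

VSWR ≈ 3.97

For a purely resistive load, VSWR = R_L/Z_0 or Z_0/R_L (whichever > 1) = 127/32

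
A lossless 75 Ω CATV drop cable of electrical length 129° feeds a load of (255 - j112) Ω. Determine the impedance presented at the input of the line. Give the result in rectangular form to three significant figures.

tan(βl) = tan(129°) = -1.23
Z_in = Z_0·(Z_L + jZ_0·tanβl)/(Z_0 + jZ_L·tanβl)
     = 75·(255 − j205)/(-63.3 − j315)

Z_in ≈ 35.1 + j67.8 Ω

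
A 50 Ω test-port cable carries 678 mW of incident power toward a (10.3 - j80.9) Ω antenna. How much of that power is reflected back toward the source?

|Γ| = |(-39.7 − j80.9)/(60.3 − j80.9)| = 0.893
|Γ|² = 0.798
P_refl = |Γ|²·P_inc = 541 mW, P_del = (1 − |Γ|²)·P_inc = 137 mW

P_reflected ≈ 541 mW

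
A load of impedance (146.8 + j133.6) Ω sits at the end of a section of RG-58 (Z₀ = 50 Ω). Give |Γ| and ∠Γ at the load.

Γ = (Z_L − Z_0)/(Z_L + Z_0) = (96.8 + j133.6)/(196.8 + j133.6)
|Γ| = 165/238 = 0.694

Γ ≈ 0.694 ∠ 19.9°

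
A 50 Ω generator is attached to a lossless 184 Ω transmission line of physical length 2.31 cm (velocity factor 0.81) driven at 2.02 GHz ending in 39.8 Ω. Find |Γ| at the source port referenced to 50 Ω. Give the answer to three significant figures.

λ = v/f = 0.81·c / 2.02 GHz = 0.12 m
βl = 2π·l/λ = 2π × 0.192 = 69.1°
tan(βl) = 2.62
Z_in = Z_0·(Z_L + jZ_0·tanβl)/(Z_0 + jZ_L·tanβl) = 237 + j348 Ω
Γ_s = (Z_in − Z_s)/(Z_in + Z_s) = (187 + j348)/(287 + j348), |Γ_s| = 0.876

|Γ| ≈ 0.876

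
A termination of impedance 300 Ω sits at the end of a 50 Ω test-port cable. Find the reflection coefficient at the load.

Γ = 0.714

Γ = (Z_L − Z_0)/(Z_L + Z_0) = (300 − 50)/(300 + 50) = 250/350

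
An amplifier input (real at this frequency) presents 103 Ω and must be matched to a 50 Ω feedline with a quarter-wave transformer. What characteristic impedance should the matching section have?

Z_qwt ≈ 71.8 Ω

Z_qwt = √(Z_0·R_L) = √(50 × 103) = √5150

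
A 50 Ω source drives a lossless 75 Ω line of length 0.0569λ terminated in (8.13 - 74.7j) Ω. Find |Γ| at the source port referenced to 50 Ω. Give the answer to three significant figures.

|Γ| ≈ 0.875

βl = 2π × 0.0569 = 20.5°
tan(βl) = 0.374
Z_in = Z_0·(Z_L + jZ_0·tanβl)/(Z_0 + jZ_L·tanβl) = 4.92 − j34.2 Ω
Γ_s = (Z_in − Z_s)/(Z_in + Z_s) = (-45.1 − j34.2)/(54.9 − j34.2), |Γ_s| = 0.875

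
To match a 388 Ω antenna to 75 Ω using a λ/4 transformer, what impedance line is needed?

Z_qwt ≈ 171 Ω

Z_qwt = √(Z_0·R_L) = √(75 × 388) = √29100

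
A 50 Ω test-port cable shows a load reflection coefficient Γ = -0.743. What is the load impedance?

Z_L ≈ 7.37 Ω

Z_L = Z_0·(1 + Γ)/(1 − Γ) = 50·(0.257)/(1.74)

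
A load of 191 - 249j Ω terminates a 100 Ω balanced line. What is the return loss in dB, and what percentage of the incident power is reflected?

RL ≈ 3.2 dB; 47.9% of incident power reflected

Γ = (91 − j249)/(291 − j249), |Γ| = 0.692
RL = −20·log₁₀(0.692) = 3.2 dB
P_refl/P_inc = |Γ|² = 0.479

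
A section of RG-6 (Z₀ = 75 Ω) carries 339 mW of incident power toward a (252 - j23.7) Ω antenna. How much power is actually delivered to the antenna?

P_delivered ≈ 238 mW

|Γ| = |(177 − j23.7)/(327 − j23.7)| = 0.545
|Γ|² = 0.297
P_refl = |Γ|²·P_inc = 101 mW, P_del = (1 − |Γ|²)·P_inc = 238 mW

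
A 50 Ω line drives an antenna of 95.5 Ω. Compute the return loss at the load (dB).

Γ = (95.5 − 50)/(95.5 + 50) = 0.313
RL = −20·log₁₀|Γ| = −20·log₁₀(0.313)

RL ≈ 10.1 dB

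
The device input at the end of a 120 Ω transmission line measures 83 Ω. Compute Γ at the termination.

Γ = (Z_L − Z_0)/(Z_L + Z_0) = (83 − 120)/(83 + 120) = -37/203

Γ = -0.182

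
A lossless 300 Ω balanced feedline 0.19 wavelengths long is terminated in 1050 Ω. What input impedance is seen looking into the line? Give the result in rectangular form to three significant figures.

Z_in ≈ 97.9 − j108 Ω

βl = 2π × 0.19 = 68.4°
tan(βl) = tan(68.4°) = 2.53
Z_in = Z_0·(Z_L + jZ_0·tanβl)/(Z_0 + jZ_L·tanβl)
     = 300·(1050 + j758)/(300 + j2650)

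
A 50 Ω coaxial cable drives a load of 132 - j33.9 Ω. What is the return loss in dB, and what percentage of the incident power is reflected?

RL ≈ 6.39 dB; 23% of incident power reflected

Γ = (82 − j33.9)/(182 − j33.9), |Γ| = 0.479
RL = −20·log₁₀(0.479) = 6.39 dB
P_refl/P_inc = |Γ|² = 0.23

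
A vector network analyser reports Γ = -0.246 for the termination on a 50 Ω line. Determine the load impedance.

Z_L ≈ 30.3 Ω

Z_L = Z_0·(1 + Γ)/(1 − Γ) = 50·(0.754)/(1.25)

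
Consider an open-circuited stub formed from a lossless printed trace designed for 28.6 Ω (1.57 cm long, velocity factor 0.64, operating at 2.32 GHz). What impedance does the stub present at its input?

λ = v/f = 0.64·c / 2.32 GHz = 0.0828 m
βl = 2π·l/λ = 2π × 0.19 = 68.3°
tan(βl) = 2.51
For an open-circuited stub, Z_in = −jZ_0·cot(βl) = −jZ_0/tan(βl)

Z_in ≈ −j11.4 Ω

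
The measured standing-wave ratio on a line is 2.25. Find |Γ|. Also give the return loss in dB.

|Γ| ≈ 0.385; return loss ≈ 8.3 dB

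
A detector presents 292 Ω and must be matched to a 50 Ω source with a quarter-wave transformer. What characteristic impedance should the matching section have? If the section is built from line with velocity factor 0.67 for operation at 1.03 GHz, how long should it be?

Z_qwt ≈ 121 Ω; length ≈ 4.88 cm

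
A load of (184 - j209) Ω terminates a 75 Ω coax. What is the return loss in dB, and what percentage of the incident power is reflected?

RL ≈ 3 dB; 50.2% of incident power reflected

Γ = (109 − j209)/(259 − j209), |Γ| = 0.708
RL = −20·log₁₀(0.708) = 3 dB
P_refl/P_inc = |Γ|² = 0.502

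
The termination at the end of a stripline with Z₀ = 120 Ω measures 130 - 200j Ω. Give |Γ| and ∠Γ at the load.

Γ ≈ 0.625 ∠ -48.5°

Γ = (Z_L − Z_0)/(Z_L + Z_0) = (10 − j200)/(250 − j200)
|Γ| = 200/320 = 0.625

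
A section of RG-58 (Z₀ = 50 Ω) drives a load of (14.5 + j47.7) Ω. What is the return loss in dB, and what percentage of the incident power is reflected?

RL ≈ 2.6 dB; 54.9% of incident power reflected

Γ = (-35.5 + j47.7)/(64.5 + j47.7), |Γ| = 0.741
RL = −20·log₁₀(0.741) = 2.6 dB
P_refl/P_inc = |Γ|² = 0.549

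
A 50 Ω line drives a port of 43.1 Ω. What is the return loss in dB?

RL ≈ 22.6 dB

Γ = (43.1 − 50)/(43.1 + 50) = -0.0741
RL = −20·log₁₀|Γ| = −20·log₁₀(0.0741)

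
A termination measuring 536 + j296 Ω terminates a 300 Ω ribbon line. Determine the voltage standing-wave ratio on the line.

VSWR ≈ 2.49

Γ = (Z_L − Z_0)/(Z_L + Z_0) = (236 + j296)/(836 + j296)
|Γ| = 379/887 = 0.427
VSWR = (1 + |Γ|)/(1 − |Γ|) = 1.43/0.573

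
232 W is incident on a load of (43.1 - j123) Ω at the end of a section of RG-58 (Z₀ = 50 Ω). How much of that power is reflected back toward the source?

|Γ| = |(-6.9 − j123)/(93.1 − j123)| = 0.799
|Γ|² = 0.638
P_refl = |Γ|²·P_inc = 148 W, P_del = (1 − |Γ|²)·P_inc = 84 W

P_reflected ≈ 148 W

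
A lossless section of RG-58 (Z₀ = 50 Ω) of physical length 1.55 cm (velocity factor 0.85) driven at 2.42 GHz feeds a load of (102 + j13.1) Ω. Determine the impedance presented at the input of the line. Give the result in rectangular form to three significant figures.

Z_in ≈ 36.4 − j29 Ω

λ = v/f = 0.85·c / 2.42 GHz = 0.105 m
βl = 2π·l/λ = 2π × 0.147 = 53°
tan(βl) = tan(53°) = 1.32
Z_in = Z_0·(Z_L + jZ_0·tanβl)/(Z_0 + jZ_L·tanβl)
     = 50·(102 + j79.3)/(32.6 + j135)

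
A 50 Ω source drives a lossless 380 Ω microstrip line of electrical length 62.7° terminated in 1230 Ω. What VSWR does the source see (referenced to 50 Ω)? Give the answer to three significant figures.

VSWR ≈ 7.24

tan(βl) = 1.94
Z_in = Z_0·(Z_L + jZ_0·tanβl)/(Z_0 + jZ_L·tanβl) = 145 − j173 Ω
Γ_s = (Z_in − Z_s)/(Z_in + Z_s) = (95 − j173)/(195 − j173), |Γ_s| = 0.757
VSWR = (1 + |Γ_s|)/(1 − |Γ_s|)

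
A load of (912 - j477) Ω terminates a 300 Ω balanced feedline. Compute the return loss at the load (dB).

RL ≈ 4.5 dB

Γ = (612 − j477)/(1212 − j477), |Γ| = 0.596
RL = −20·log₁₀|Γ| = −20·log₁₀(0.596)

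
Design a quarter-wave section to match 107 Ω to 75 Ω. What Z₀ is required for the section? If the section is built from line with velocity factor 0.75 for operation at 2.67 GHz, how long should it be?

Z_qwt = √(Z_0·R_L) = √(75 × 107) = √8025
λ = 0.75·c/f = 0.0843 m, so l = λ/4 = 0.0211 m

Z_qwt ≈ 89.6 Ω; length ≈ 2.11 cm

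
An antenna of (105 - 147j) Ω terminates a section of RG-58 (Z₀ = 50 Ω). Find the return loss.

RL ≈ 2.68 dB

Γ = (55 − j147)/(155 − j147), |Γ| = 0.735
RL = −20·log₁₀|Γ| = −20·log₁₀(0.735)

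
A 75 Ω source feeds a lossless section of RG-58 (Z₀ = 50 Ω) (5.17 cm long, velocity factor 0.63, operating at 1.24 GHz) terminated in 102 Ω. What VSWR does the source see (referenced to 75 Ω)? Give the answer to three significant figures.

λ = v/f = 0.63·c / 1.24 GHz = 0.152 m
βl = 2π·l/λ = 2π × 0.339 = 122°
tan(βl) = -1.59
Z_in = Z_0·(Z_L + jZ_0·tanβl)/(Z_0 + jZ_L·tanβl) = 31.2 + j21.8 Ω
Γ_s = (Z_in − Z_s)/(Z_in + Z_s) = (-43.8 + j21.8)/(106 + j21.8), |Γ_s| = 0.451
VSWR = (1 + |Γ_s|)/(1 − |Γ_s|)

VSWR ≈ 2.64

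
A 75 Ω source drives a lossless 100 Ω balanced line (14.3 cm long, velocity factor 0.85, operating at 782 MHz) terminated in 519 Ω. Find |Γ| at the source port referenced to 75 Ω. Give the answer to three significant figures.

λ = v/f = 0.85·c / 782 MHz = 0.326 m
βl = 2π·l/λ = 2π × 0.439 = 158°
tan(βl) = -0.407
Z_in = Z_0·(Z_L + jZ_0·tanβl)/(Z_0 + jZ_L·tanβl) = 111 + j193 Ω
Γ_s = (Z_in − Z_s)/(Z_in + Z_s) = (35.9 + j193)/(186 + j193), |Γ_s| = 0.733

|Γ| ≈ 0.733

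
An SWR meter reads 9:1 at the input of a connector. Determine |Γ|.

|Γ| = (S − 1)/(S + 1) = (9 − 1)/(9 + 1) = 8/10

|Γ| ≈ 0.8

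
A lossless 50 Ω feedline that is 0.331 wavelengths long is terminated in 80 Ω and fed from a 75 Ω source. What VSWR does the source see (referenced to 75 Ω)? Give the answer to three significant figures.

VSWR ≈ 2.16

βl = 2π × 0.331 = 119°
tan(βl) = -1.79
Z_in = Z_0·(Z_L + jZ_0·tanβl)/(Z_0 + jZ_L·tanβl) = 36.5 + j15.2 Ω
Γ_s = (Z_in − Z_s)/(Z_in + Z_s) = (-38.5 + j15.2)/(112 + j15.2), |Γ_s| = 0.367
VSWR = (1 + |Γ_s|)/(1 − |Γ_s|)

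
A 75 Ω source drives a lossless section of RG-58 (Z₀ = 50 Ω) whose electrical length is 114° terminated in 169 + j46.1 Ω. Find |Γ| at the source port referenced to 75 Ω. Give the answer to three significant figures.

|Γ| ≈ 0.675

tan(βl) = -2.25
Z_in = Z_0·(Z_L + jZ_0·tanβl)/(Z_0 + jZ_L·tanβl) = 15.2 + j16.1 Ω
Γ_s = (Z_in − Z_s)/(Z_in + Z_s) = (-59.8 + j16.1)/(90.2 + j16.1), |Γ_s| = 0.675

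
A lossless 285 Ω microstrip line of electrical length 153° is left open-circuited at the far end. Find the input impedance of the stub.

tan(βl) = -0.51
For an open-circuited stub, Z_in = −jZ_0·cot(βl) = −jZ_0/tan(βl)

Z_in ≈ +j559 Ω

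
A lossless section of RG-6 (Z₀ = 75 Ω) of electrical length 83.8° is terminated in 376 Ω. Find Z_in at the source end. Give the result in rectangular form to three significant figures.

tan(βl) = tan(83.8°) = 9.21
Z_in = Z_0·(Z_L + jZ_0·tanβl)/(Z_0 + jZ_L·tanβl)
     = 75·(376 + j690)/(75 + j3460)

Z_in ≈ 15.1 − j7.82 Ω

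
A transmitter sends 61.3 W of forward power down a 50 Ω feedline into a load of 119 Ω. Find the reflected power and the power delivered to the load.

Γ = (119 − 50)/(119 + 50) = 0.408
|Γ|² = 0.167
P_refl = |Γ|²·P_inc = 10.2 W, P_del = (1 − |Γ|²)·P_inc = 51.1 W

P_reflected ≈ 10.2 W; P_delivered ≈ 51.1 W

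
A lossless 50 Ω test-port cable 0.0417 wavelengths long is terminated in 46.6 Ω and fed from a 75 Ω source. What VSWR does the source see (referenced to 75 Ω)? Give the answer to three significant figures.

βl = 2π × 0.0417 = 15°
tan(βl) = 0.268
Z_in = Z_0·(Z_L + jZ_0·tanβl)/(Z_0 + jZ_L·tanβl) = 47 + j1.66 Ω
Γ_s = (Z_in − Z_s)/(Z_in + Z_s) = (-28 + j1.66)/(122 + j1.66), |Γ_s| = 0.23
VSWR = (1 + |Γ_s|)/(1 − |Γ_s|)

VSWR ≈ 1.6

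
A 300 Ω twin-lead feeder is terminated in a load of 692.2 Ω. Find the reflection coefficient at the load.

Γ = 0.395

Γ = (Z_L − Z_0)/(Z_L + Z_0) = (692.2 − 300)/(692.2 + 300) = 392.2/992.2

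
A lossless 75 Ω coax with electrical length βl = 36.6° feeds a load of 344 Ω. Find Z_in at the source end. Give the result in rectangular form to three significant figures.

tan(βl) = tan(36.6°) = 0.743
Z_in = Z_0·(Z_L + jZ_0·tanβl)/(Z_0 + jZ_L·tanβl)
     = 75·(344 + j55.7)/(75 + j255)

Z_in ≈ 42.3 − j88.6 Ω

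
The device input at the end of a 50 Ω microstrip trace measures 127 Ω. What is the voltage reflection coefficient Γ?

Γ = (Z_L − Z_0)/(Z_L + Z_0) = (127 − 50)/(127 + 50) = 77/177

Γ = 0.435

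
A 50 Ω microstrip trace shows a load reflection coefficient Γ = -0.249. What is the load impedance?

Z_L ≈ 30.1 Ω

Z_L = Z_0·(1 + Γ)/(1 − Γ) = 50·(0.751)/(1.25)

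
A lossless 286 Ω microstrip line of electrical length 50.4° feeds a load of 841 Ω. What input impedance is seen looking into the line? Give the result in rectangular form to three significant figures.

Z_in ≈ 152 − j194 Ω

tan(βl) = tan(50.4°) = 1.21
Z_in = Z_0·(Z_L + jZ_0·tanβl)/(Z_0 + jZ_L·tanβl)
     = 286·(841 + j346)/(286 + j1020)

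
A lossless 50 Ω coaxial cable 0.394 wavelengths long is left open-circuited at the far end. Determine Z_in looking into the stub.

βl = 2π × 0.394 = 142°
tan(βl) = -0.786
For an open-circuited stub, Z_in = −jZ_0·cot(βl) = −jZ_0/tan(βl)

Z_in ≈ +j63.6 Ω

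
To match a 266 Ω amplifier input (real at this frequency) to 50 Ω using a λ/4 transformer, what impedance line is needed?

Z_qwt ≈ 115 Ω

Z_qwt = √(Z_0·R_L) = √(50 × 266) = √13300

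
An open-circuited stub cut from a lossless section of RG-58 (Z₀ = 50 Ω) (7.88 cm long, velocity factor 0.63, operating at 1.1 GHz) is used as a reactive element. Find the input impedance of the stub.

λ = v/f = 0.63·c / 1.1 GHz = 0.172 m
βl = 2π·l/λ = 2π × 0.459 = 165°
tan(βl) = -0.266
For an open-circuited stub, Z_in = −jZ_0·cot(βl) = −jZ_0/tan(βl)

Z_in ≈ +j188 Ω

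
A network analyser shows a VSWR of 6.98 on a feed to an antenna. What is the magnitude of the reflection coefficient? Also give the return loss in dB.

|Γ| ≈ 0.749; return loss ≈ 2.51 dB

|Γ| = (S − 1)/(S + 1) = (6.98 − 1)/(6.98 + 1) = 5.98/7.98
RL = −20·log₁₀|Γ| = −20·log₁₀(0.749)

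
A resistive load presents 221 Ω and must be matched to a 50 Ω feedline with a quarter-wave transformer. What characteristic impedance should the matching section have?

Z_qwt = √(Z_0·R_L) = √(50 × 221) = √11050

Z_qwt ≈ 105 Ω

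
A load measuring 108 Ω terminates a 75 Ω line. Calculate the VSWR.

VSWR ≈ 1.44

For a purely resistive load, VSWR = R_L/Z_0 or Z_0/R_L (whichever > 1) = 108/75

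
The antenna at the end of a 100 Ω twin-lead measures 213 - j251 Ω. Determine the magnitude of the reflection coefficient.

Γ = (Z_L − Z_0)/(Z_L + Z_0) = (113 − j251)/(313 − j251)
|Γ| = 275/401

|Γ| ≈ 0.686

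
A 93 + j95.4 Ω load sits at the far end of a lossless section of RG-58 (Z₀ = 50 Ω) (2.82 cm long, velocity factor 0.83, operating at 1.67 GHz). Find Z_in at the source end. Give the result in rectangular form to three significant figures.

Z_in ≈ 18.9 − j35.4 Ω

λ = v/f = 0.83·c / 1.67 GHz = 0.149 m
βl = 2π·l/λ = 2π × 0.189 = 68.1°
tan(βl) = tan(68.1°) = 2.49
Z_in = Z_0·(Z_L + jZ_0·tanβl)/(Z_0 + jZ_L·tanβl)
     = 50·(93 + j220)/(-187 + j231)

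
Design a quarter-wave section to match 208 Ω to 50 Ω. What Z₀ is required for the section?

Z_qwt ≈ 102 Ω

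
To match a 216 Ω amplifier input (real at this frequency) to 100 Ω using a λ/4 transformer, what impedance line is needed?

Z_qwt ≈ 147 Ω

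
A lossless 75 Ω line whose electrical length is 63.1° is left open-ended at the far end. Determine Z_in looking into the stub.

tan(βl) = 1.97
For an open-ended stub, Z_in = −jZ_0·cot(βl) = −jZ_0/tan(βl)

Z_in ≈ −j38 Ω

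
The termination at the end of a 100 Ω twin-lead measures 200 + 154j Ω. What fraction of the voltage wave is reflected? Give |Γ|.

|Γ| ≈ 0.545

Γ = (Z_L − Z_0)/(Z_L + Z_0) = (100 + j154)/(300 + j154)
|Γ| = 184/337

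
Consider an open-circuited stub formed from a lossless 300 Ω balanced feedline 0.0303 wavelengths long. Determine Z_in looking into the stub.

βl = 2π × 0.0303 = 10.9°
tan(βl) = 0.193
For an open-circuited stub, Z_in = −jZ_0·cot(βl) = −jZ_0/tan(βl)

Z_in ≈ −j1560 Ω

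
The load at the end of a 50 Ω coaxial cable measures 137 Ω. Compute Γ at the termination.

Γ = 0.465

Γ = (Z_L − Z_0)/(Z_L + Z_0) = (137 − 50)/(137 + 50) = 87/187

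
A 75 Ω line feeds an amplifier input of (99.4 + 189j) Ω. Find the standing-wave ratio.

VSWR ≈ 6.72

Γ = (Z_L − Z_0)/(Z_L + Z_0) = (24.4 + j189)/(174.4 + j189)
|Γ| = 191/257 = 0.741
VSWR = (1 + |Γ|)/(1 − |Γ|) = 1.74/0.259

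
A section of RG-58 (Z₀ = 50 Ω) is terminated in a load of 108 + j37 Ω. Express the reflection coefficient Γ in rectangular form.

Γ = (Z_L − Z_0)/(Z_L + Z_0) = (58 + j37)/(158 + j37)

Γ ≈ 0.4 + j0.141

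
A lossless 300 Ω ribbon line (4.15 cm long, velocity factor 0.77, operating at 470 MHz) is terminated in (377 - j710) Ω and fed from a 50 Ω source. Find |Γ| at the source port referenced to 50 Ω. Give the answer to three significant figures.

|Γ| ≈ 0.891

λ = v/f = 0.77·c / 470 MHz = 0.491 m
βl = 2π·l/λ = 2π × 0.0844 = 30.4°
tan(βl) = 0.587
Z_in = Z_0·(Z_L + jZ_0·tanβl)/(Z_0 + jZ_L·tanβl) = 81.1 − j249 Ω
Γ_s = (Z_in − Z_s)/(Z_in + Z_s) = (31.1 − j249)/(131 − j249), |Γ_s| = 0.891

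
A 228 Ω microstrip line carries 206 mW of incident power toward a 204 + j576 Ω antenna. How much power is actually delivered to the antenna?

P_delivered ≈ 73.9 mW

|Γ| = |(-24 + j576)/(432 + j576)| = 0.801
|Γ|² = 0.641
P_refl = |Γ|²·P_inc = 132 mW, P_del = (1 − |Γ|²)·P_inc = 73.9 mW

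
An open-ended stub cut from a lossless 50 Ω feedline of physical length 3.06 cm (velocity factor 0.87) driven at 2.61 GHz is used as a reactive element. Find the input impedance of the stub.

Z_in ≈ +j18.4 Ω

λ = v/f = 0.87·c / 2.61 GHz = 0.1 m
βl = 2π·l/λ = 2π × 0.306 = 110°
tan(βl) = -2.72
For an open-ended stub, Z_in = −jZ_0·cot(βl) = −jZ_0/tan(βl)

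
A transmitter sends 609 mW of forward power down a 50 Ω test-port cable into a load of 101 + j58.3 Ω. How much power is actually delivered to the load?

|Γ| = |(51 + j58.3)/(151 + j58.3)| = 0.479
|Γ|² = 0.229
P_refl = |Γ|²·P_inc = 139 mW, P_del = (1 − |Γ|²)·P_inc = 470 mW

P_delivered ≈ 470 mW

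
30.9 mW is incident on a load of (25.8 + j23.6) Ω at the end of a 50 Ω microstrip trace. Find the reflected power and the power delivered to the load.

P_reflected ≈ 5.6 mW; P_delivered ≈ 25.3 mW

|Γ| = |(-24.2 + j23.6)/(75.8 + j23.6)| = 0.426
|Γ|² = 0.181
P_refl = |Γ|²·P_inc = 5.6 mW, P_del = (1 − |Γ|²)·P_inc = 25.3 mW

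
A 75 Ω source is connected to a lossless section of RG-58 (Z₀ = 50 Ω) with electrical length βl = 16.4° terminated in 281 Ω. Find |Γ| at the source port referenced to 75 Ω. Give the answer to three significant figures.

tan(βl) = 0.294
Z_in = Z_0·(Z_L + jZ_0·tanβl)/(Z_0 + jZ_L·tanβl) = 81.7 − j120 Ω
Γ_s = (Z_in − Z_s)/(Z_in + Z_s) = (6.73 − j120)/(157 − j120), |Γ_s| = 0.61

|Γ| ≈ 0.61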